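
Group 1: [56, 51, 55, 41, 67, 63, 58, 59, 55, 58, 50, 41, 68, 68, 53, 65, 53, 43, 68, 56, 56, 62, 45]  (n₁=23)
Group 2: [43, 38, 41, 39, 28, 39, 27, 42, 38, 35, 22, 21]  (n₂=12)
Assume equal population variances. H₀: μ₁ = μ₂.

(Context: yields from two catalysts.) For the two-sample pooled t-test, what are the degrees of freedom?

df = n₁ + n₂ − 2 = 23 + 12 − 2 = 33

degrees of freedom = 33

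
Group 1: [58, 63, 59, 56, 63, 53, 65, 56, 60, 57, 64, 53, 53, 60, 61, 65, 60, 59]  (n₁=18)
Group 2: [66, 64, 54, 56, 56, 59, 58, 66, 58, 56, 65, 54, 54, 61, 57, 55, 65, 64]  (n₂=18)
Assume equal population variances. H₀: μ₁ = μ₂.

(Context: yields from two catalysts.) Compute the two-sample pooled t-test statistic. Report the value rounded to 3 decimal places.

x̄₁=59.167, s₁=3.959, n₁=18
x̄₂=59.333, s₂=4.511, n₂=18
s_p² = [17·3.959² + 17·4.511²]/34 = 18.0147
SE = √(s_p²·(1/18+1/18)) = 1.4148
t = (59.167−59.333)/1.4148 = -0.1178
df = 34

test statistic = -0.118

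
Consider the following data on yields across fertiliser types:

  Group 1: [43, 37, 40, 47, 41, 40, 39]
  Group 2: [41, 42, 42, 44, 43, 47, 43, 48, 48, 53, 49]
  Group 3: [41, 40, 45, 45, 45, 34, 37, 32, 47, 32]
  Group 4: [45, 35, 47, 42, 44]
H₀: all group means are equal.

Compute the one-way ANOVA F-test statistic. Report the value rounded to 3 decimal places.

Group means [41.00, 45.45, 39.80, 42.60], grand mean 42.364
SSB = Σnᵢ(x̄ᵢ−x̄)² = 184.109; SSW = ΣΣ(x−x̄ᵢ)² = 587.527
MSB = 184.109/3 = 61.3697; MSW = 587.527/29 = 20.2596
F = MSB/MSW = 3.0292
df = (3, 29)

test statistic = 3.029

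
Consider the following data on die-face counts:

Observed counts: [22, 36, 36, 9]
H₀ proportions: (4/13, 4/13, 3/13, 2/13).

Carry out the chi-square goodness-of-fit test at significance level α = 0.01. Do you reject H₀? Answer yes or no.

n = 103; E_i = n·p_i = [31.69, 31.69, 23.77, 15.85]
χ² = (22−31.69)²/31.69 + (36−31.69)²/31.69 + (36−23.77)²/23.77 + (9−15.85)²/15.85 = 12.8010
df = 3
p-value (upper-tail) = 0.00509
At α=0.01: p < α → reject H₀

reject H₀: yes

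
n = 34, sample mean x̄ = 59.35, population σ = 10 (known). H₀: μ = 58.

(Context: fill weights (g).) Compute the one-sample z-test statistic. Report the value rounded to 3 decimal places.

test statistic = 0.787

SE = σ/√n = 10/√34 = 1.7150
z = (x̄−μ₀)/SE = (59.35−58)/1.7150 = 0.7872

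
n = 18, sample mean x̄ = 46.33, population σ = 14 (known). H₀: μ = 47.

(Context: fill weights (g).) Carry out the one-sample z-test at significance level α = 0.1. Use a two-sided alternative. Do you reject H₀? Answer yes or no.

reject H₀: no

SE = σ/√n = 14/√18 = 3.2998
z = (x̄−μ₀)/SE = (46.33−47)/3.2998 = -0.2030
p-value (two-sided) = 0.83910
At α=0.1: p ≥ α → fail to reject H₀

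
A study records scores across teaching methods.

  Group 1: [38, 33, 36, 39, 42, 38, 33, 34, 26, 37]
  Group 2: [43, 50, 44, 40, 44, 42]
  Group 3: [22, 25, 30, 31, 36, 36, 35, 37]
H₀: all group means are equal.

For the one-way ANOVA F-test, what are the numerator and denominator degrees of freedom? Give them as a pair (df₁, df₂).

k = 3 groups, N = 24 total
df = (k−1, N−k) = (3−1, 24−3) = (2, 21)

degrees of freedom = [2, 21]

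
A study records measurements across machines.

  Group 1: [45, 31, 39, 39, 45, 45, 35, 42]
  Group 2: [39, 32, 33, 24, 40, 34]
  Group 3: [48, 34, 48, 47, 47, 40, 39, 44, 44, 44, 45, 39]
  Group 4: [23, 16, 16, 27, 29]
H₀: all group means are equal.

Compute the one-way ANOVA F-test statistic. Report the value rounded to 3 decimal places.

Group means [40.12, 33.67, 43.25, 22.20], grand mean 37.194
SSB = Σnᵢ(x̄ᵢ−x̄)² = 1707.580; SSW = ΣΣ(x−x̄ᵢ)² = 709.258
MSB = 1707.580/3 = 569.1935; MSW = 709.258/27 = 26.2688
F = MSB/MSW = 21.6680
df = (3, 27)

test statistic = 21.668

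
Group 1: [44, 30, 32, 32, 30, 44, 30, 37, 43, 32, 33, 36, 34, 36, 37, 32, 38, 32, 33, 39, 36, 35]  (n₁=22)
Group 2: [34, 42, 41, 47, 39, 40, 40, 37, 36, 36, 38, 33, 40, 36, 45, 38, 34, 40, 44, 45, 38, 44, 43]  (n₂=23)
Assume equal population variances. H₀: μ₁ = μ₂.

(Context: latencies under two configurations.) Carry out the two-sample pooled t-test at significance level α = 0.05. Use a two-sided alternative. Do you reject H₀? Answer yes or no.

reject H₀: yes

x̄₁=35.227, s₁=4.309, n₁=22
x̄₂=39.565, s₂=3.883, n₂=23
s_p² = [21·4.309² + 22·3.883²]/43 = 16.7794
SE = √(s_p²·(1/22+1/23)) = 1.2216
t = (35.227−39.565)/1.2216 = -3.5511
df = 43
p-value (two-sided) = 0.00094
At α=0.05: p < α → reject H₀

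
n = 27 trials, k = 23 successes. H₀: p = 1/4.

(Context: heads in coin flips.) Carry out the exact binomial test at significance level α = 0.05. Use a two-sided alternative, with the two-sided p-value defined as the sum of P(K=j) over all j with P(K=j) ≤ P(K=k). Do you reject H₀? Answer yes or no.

reject H₀: yes

Exact binomial: n=27, k=23, p₀=1/4=0.2500
P(X=j) = C(n,j)·p₀^j·(1−p₀)^(n−j); p = Σ P(X=j) over j with P(X=j) ≤ P(X=23)
p-value (two-sided) = 0.00000
At α=0.05: p < α → reject H₀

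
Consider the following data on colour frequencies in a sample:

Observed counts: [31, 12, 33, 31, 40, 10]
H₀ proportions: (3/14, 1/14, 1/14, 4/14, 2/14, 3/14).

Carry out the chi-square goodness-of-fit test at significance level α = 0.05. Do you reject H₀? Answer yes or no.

reject H₀: yes

n = 157; E_i = n·p_i = [33.64, 11.21, 11.21, 44.86, 22.43, 33.64]
χ² = (31−33.64)²/33.64 + (12−11.21)²/11.21 + (33−11.21)²/11.21 + (31−44.86)²/44.86 + (40−22.43)²/22.43 + (10−33.64)²/33.64 = 77.2473
df = 5
p-value (upper-tail) = 0.00000
At α=0.05: p < α → reject H₀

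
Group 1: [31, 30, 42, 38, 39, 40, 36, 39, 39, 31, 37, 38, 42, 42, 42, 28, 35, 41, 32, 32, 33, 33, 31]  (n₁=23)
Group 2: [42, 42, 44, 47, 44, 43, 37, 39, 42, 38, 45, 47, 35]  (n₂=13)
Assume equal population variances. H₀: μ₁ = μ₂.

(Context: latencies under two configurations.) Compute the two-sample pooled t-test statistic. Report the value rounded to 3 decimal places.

x̄₁=36.130, s₁=4.506, n₁=23
x̄₂=41.923, s₂=3.730, n₂=13
s_p² = [22·4.506² + 12·3.730²]/34 = 18.0451
SE = √(s_p²·(1/23+1/13)) = 1.4740
t = (36.130−41.923)/1.4740 = -3.9299
df = 34

test statistic = -3.930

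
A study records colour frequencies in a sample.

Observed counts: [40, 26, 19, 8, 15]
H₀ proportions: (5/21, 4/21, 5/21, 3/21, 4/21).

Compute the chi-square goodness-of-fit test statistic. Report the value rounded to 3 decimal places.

test statistic = 16.208

n = 108; E_i = n·p_i = [25.71, 20.57, 25.71, 15.43, 20.57]
χ² = (40−25.71)²/25.71 + (26−20.57)²/20.57 + (19−25.71)²/25.71 + (8−15.43)²/15.43 + (15−20.57)²/20.57 = 16.2079
df = 4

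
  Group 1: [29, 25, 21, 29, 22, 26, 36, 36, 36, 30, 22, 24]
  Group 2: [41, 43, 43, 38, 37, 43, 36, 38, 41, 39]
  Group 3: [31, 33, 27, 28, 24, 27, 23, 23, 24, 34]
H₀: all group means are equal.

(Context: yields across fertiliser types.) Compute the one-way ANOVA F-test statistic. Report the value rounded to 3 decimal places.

Group means [28.00, 39.90, 27.40], grand mean 31.531
SSB = Σnᵢ(x̄ᵢ−x̄)² = 1020.669; SSW = ΣΣ(x−x̄ᵢ)² = 561.300
MSB = 1020.669/2 = 510.3344; MSW = 561.300/29 = 19.3552
F = MSB/MSW = 26.3668
df = (2, 29)

test statistic = 26.367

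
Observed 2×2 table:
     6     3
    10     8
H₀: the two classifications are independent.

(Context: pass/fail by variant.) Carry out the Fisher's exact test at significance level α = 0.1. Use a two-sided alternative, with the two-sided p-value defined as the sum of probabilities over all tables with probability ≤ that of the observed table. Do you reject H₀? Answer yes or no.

Margins: r₁=9, r₂=18, c₁=16, c₂=11, n=27
p_obs = C(9,6)·C(18,10)/C(27,16); sum pmf over tables with pmf ≤ p_obs
p-value (two-sided) = 0.69245
At α=0.1: p ≥ α → fail to reject H₀

reject H₀: no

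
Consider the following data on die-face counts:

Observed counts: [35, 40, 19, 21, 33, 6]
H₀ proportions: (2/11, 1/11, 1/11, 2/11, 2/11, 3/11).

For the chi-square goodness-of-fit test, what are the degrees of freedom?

degrees of freedom = 5

df = k − 1 = 6 − 1 = 5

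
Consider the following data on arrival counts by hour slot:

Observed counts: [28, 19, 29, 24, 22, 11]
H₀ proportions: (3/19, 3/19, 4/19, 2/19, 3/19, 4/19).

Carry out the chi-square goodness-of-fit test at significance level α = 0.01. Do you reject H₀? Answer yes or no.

reject H₀: yes

n = 133; E_i = n·p_i = [21.00, 21.00, 28.00, 14.00, 21.00, 28.00]
χ² = (28−21.00)²/21.00 + (19−21.00)²/21.00 + (29−28.00)²/28.00 + (24−14.00)²/14.00 + (22−21.00)²/21.00 + (11−28.00)²/28.00 = 20.0714
df = 5
p-value (upper-tail) = 0.00121
At α=0.01: p < α → reject H₀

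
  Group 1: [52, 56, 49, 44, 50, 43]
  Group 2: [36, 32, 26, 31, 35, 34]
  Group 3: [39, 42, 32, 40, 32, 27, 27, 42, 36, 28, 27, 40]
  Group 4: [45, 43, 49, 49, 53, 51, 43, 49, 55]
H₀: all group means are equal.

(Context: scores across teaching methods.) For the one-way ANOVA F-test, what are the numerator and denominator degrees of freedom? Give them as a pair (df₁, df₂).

degrees of freedom = [3, 29]

k = 4 groups, N = 33 total
df = (k−1, N−k) = (4−1, 33−4) = (3, 29)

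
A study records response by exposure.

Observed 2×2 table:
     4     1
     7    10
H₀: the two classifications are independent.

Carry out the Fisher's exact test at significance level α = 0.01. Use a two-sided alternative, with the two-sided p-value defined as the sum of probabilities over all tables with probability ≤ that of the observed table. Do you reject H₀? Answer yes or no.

Margins: r₁=5, r₂=17, c₁=11, c₂=11, n=22
p_obs = C(5,4)·C(17,7)/C(22,11); sum pmf over tables with pmf ≤ p_obs
p-value (two-sided) = 0.31078
At α=0.01: p ≥ α → fail to reject H₀

reject H₀: no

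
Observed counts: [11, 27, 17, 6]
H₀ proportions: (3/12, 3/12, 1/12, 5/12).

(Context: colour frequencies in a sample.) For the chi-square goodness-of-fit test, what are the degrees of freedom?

degrees of freedom = 3

df = k − 1 = 4 − 1 = 3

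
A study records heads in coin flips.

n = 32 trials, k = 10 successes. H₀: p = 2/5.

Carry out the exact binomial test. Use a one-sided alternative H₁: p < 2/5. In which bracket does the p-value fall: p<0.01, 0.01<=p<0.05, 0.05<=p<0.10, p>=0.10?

p-value bracket: p>=0.10

Exact binomial: n=32, k=10, p₀=2/5=0.4000
P(X≤10) from Σ C(n,i)·p₀^i·(1−p₀)^(n−i)
p-value (one-sided, H₁ less) = 0.20459
→ bracket: p>=0.10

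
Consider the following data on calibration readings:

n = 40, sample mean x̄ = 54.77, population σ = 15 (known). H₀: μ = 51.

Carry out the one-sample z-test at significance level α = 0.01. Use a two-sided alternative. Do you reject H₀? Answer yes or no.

SE = σ/√n = 15/√40 = 2.3717
z = (x̄−μ₀)/SE = (54.77−51)/2.3717 = 1.5896
p-value (two-sided) = 0.11193
At α=0.01: p ≥ α → fail to reject H₀

reject H₀: no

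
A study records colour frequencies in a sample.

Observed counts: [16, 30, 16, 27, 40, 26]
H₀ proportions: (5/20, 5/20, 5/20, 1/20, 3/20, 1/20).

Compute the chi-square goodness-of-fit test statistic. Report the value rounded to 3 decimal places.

test statistic = 131.546

n = 155; E_i = n·p_i = [38.75, 38.75, 38.75, 7.75, 23.25, 7.75]
χ² = (16−38.75)²/38.75 + (30−38.75)²/38.75 + (16−38.75)²/38.75 + (27−7.75)²/7.75 + (40−23.25)²/23.25 + (26−7.75)²/7.75 = 131.5462
df = 5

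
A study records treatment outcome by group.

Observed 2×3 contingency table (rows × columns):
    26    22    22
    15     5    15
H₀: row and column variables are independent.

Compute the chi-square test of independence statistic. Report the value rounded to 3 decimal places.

Row totals [70, 35], col totals [41, 27, 37], n=105
χ² = (26−27.33)²/27.33 + (22−18.00)²/18.00 + (22−24.67)²/24.67 + (15−13.67)²/13.67 + (5−9.00)²/9.00 + (15−12.33)²/12.33 = 3.7267
df = 2

test statistic = 3.727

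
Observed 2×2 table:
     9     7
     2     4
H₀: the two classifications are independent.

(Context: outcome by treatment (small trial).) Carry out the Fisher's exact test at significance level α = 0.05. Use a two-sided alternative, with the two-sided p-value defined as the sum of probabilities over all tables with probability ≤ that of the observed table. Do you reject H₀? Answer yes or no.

Margins: r₁=16, r₂=6, c₁=11, c₂=11, n=22
p_obs = C(16,9)·C(6,2)/C(22,11); sum pmf over tables with pmf ≤ p_obs
p-value (two-sided) = 0.63512
At α=0.05: p ≥ α → fail to reject H₀

reject H₀: no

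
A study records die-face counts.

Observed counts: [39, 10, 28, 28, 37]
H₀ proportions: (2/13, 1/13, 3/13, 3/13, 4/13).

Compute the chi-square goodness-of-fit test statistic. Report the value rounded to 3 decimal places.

n = 142; E_i = n·p_i = [21.85, 10.92, 32.77, 32.77, 43.69]
χ² = (39−21.85)²/21.85 + (10−10.92)²/10.92 + (28−32.77)²/32.77 + (28−32.77)²/32.77 + (37−43.69)²/43.69 = 15.9607
df = 4

test statistic = 15.961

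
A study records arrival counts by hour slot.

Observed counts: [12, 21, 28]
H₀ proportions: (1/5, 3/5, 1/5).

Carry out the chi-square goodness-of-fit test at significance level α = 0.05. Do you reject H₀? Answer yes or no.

n = 61; E_i = n·p_i = [12.20, 36.60, 12.20]
χ² = (12−12.20)²/12.20 + (21−36.60)²/36.60 + (28−12.20)²/12.20 = 27.1148
df = 2
p-value (upper-tail) = 0.00000
At α=0.05: p < α → reject H₀

reject H₀: yes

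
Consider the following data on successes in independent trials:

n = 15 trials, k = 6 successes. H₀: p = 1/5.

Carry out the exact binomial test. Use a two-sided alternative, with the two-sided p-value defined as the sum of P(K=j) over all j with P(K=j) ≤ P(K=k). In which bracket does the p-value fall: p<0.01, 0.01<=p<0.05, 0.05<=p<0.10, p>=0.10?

p-value bracket: 0.05<=p<0.10

Exact binomial: n=15, k=6, p₀=1/5=0.2000
P(X=j) = C(n,j)·p₀^j·(1−p₀)^(n−j); p = Σ P(X=j) over j with P(X=j) ≤ P(X=6)
p-value (two-sided) = 0.09624
→ bracket: 0.05<=p<0.10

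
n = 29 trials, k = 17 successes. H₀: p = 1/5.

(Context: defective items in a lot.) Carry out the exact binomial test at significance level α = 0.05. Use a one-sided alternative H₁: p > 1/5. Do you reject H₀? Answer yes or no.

reject H₀: yes

Exact binomial: n=29, k=17, p₀=1/5=0.2000
P(X≥17) from Σ C(n,i)·p₀^i·(1−p₀)^(n−i)
p-value (one-sided, H₁ greater) = 0.00001
At α=0.05: p < α → reject H₀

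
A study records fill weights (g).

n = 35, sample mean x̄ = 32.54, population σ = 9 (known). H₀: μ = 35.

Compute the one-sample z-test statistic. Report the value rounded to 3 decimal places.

test statistic = -1.617

SE = σ/√n = 9/√35 = 1.5213
z = (x̄−μ₀)/SE = (32.54−35)/1.5213 = -1.6171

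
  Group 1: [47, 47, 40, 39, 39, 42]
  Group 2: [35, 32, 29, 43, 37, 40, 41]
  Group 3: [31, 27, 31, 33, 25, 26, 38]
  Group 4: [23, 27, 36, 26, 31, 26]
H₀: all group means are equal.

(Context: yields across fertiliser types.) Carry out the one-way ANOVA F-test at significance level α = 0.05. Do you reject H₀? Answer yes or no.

reject H₀: yes

Group means [42.33, 36.71, 30.14, 28.17], grand mean 34.269
SSB = Σnᵢ(x̄ᵢ−x̄)² = 774.663; SSW = ΣΣ(x−x̄ᵢ)² = 456.452
MSB = 774.663/3 = 258.2210; MSW = 456.452/22 = 20.7478
F = MSB/MSW = 12.4457
df = (3, 22)
p-value (upper-tail) = 0.00006
At α=0.05: p < α → reject H₀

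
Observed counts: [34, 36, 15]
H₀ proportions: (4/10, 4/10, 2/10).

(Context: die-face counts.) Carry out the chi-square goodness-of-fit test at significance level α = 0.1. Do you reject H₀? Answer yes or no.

n = 85; E_i = n·p_i = [34.00, 34.00, 17.00]
χ² = (34−34.00)²/34.00 + (36−34.00)²/34.00 + (15−17.00)²/17.00 = 0.3529
df = 2
p-value (upper-tail) = 0.83822
At α=0.1: p ≥ α → fail to reject H₀

reject H₀: no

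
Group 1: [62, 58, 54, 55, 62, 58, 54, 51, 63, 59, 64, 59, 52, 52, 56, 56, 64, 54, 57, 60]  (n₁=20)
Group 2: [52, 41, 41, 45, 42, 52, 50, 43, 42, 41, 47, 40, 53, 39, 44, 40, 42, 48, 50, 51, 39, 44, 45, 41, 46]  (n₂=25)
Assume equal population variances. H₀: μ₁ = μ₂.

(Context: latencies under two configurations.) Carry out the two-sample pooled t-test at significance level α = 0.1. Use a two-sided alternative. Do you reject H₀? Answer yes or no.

x̄₁=57.500, s₁=4.085, n₁=20
x̄₂=44.720, s₂=4.468, n₂=25
s_p² = [19·4.085² + 24·4.468²]/43 = 18.5126
SE = √(s_p²·(1/20+1/25)) = 1.2908
t = (57.500−44.720)/1.2908 = 9.9009
df = 43
p-value (two-sided) = 0.00000
At α=0.1: p < α → reject H₀

reject H₀: yes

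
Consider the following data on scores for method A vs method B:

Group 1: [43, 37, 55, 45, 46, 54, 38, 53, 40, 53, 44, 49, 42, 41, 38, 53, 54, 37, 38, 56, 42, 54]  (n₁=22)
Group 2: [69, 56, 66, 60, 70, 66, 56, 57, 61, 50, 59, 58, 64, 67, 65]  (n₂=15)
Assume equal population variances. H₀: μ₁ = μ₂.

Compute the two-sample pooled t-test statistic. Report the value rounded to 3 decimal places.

x̄₁=46.000, s₁=6.866, n₁=22
x̄₂=61.600, s₂=5.680, n₂=15
s_p² = [21·6.866² + 14·5.680²]/35 = 41.1886
SE = √(s_p²·(1/22+1/15)) = 2.1490
t = (46.000−61.600)/2.1490 = -7.2593
df = 35

test statistic = -7.259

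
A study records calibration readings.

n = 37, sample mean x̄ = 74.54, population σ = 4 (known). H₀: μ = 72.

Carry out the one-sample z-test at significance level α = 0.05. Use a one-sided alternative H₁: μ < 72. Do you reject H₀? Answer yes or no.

SE = σ/√n = 4/√37 = 0.6576
z = (x̄−μ₀)/SE = (74.54−72)/0.6576 = 3.8626
p-value (one-sided, H₁ less) = 0.99994
At α=0.05: p ≥ α → fail to reject H₀

reject H₀: no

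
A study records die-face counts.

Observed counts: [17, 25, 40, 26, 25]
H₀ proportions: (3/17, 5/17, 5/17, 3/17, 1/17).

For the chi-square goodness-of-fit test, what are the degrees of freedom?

degrees of freedom = 4

df = k − 1 = 5 − 1 = 4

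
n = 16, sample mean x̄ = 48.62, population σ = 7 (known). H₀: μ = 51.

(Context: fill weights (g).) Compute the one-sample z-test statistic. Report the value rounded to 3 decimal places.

SE = σ/√n = 7/√16 = 1.7500
z = (x̄−μ₀)/SE = (48.62−51)/1.7500 = -1.3600

test statistic = -1.360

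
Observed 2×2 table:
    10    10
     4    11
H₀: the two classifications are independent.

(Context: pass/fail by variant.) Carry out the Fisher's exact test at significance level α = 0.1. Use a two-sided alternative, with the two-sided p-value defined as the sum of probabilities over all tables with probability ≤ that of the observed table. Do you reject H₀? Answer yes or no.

reject H₀: no

Margins: r₁=20, r₂=15, c₁=14, c₂=21, n=35
p_obs = C(20,10)·C(15,4)/C(35,14); sum pmf over tables with pmf ≤ p_obs
p-value (two-sided) = 0.29580
At α=0.1: p ≥ α → fail to reject H₀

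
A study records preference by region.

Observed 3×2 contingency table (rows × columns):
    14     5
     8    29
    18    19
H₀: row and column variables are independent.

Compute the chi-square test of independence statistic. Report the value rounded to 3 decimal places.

test statistic = 14.679

Row totals [19, 37, 37], col totals [40, 53], n=93
χ² = (14−8.17)²/8.17 + (5−10.83)²/10.83 + (8−15.91)²/15.91 + (29−21.09)²/21.09 + (18−15.91)²/15.91 + (19−21.09)²/21.09 = 14.6787
df = 2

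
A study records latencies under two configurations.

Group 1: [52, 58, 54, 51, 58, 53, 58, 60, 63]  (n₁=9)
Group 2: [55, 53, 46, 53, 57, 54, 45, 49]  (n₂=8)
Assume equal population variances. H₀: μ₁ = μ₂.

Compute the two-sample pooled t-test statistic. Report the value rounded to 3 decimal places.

test statistic = 2.380

x̄₁=56.333, s₁=4.031, n₁=9
x̄₂=51.500, s₂=4.342, n₂=8
s_p² = [8·4.031² + 7·4.342²]/15 = 17.4667
SE = √(s_p²·(1/9+1/8)) = 2.0308
t = (56.333−51.500)/2.0308 = 2.3800
df = 15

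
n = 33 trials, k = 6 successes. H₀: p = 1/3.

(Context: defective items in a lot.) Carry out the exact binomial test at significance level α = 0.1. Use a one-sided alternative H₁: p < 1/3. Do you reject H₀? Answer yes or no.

Exact binomial: n=33, k=6, p₀=1/3=0.3333
P(X≤6) from Σ C(n,i)·p₀^i·(1−p₀)^(n−i)
p-value (one-sided, H₁ less) = 0.04344
At α=0.1: p < α → reject H₀

reject H₀: yes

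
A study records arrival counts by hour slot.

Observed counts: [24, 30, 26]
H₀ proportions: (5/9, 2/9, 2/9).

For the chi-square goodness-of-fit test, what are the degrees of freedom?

degrees of freedom = 2

df = k − 1 = 3 − 1 = 2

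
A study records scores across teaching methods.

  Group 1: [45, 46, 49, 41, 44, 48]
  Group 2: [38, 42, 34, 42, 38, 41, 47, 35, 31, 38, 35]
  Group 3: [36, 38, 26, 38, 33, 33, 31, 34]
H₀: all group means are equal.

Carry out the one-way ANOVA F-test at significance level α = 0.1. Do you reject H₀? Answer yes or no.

reject H₀: yes

Group means [45.50, 38.27, 33.62], grand mean 38.520
SSB = Σnᵢ(x̄ᵢ−x̄)² = 484.683; SSW = ΣΣ(x−x̄ᵢ)² = 355.557
MSB = 484.683/2 = 242.3416; MSW = 355.557/22 = 16.1617
F = MSB/MSW = 14.9948
df = (2, 22)
p-value (upper-tail) = 0.00008
At α=0.1: p < α → reject H₀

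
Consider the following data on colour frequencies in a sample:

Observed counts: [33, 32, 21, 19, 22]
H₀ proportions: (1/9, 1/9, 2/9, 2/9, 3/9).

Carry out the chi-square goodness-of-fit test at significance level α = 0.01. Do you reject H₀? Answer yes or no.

n = 127; E_i = n·p_i = [14.11, 14.11, 28.22, 28.22, 42.33]
χ² = (33−14.11)²/14.11 + (32−14.11)²/14.11 + (21−28.22)²/28.22 + (19−28.22)²/28.22 + (22−42.33)²/42.33 = 62.5906
df = 4
p-value (upper-tail) = 0.00000
At α=0.01: p < α → reject H₀

reject H₀: yes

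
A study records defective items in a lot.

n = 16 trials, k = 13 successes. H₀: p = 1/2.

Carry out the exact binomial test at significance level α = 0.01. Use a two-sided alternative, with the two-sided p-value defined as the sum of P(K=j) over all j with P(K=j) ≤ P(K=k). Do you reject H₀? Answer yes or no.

reject H₀: no

Exact binomial: n=16, k=13, p₀=1/2=0.5000
P(X=j) = C(n,j)·p₀^j·(1−p₀)^(n−j); p = Σ P(X=j) over j with P(X=j) ≤ P(X=13)
p-value (two-sided) = 0.02127
At α=0.01: p ≥ α → fail to reject H₀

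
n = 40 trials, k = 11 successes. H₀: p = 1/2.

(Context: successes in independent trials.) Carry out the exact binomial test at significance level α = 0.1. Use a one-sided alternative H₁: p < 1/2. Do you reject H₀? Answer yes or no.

reject H₀: yes

Exact binomial: n=40, k=11, p₀=1/2=0.5000
P(X≤11) from Σ C(n,i)·p₀^i·(1−p₀)^(n−i)
p-value (one-sided, H₁ less) = 0.00321
At α=0.1: p < α → reject H₀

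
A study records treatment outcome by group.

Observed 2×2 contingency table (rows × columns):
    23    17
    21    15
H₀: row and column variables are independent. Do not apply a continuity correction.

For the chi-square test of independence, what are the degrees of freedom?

df = (r−1)(c−1) = (2−1)·(2−1) = 1

degrees of freedom = 1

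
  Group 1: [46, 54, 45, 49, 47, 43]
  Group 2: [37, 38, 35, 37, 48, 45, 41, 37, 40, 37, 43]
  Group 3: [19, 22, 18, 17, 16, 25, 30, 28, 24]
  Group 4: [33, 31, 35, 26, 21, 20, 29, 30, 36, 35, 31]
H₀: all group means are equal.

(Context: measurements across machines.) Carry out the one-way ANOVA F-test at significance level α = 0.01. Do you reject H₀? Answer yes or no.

reject H₀: yes

Group means [47.33, 39.82, 22.11, 29.73], grand mean 33.730
SSB = Σnᵢ(x̄ᵢ−x̄)² = 2909.257; SSW = ΣΣ(x−x̄ᵢ)² = 730.040
MSB = 2909.257/3 = 969.7523; MSW = 730.040/33 = 22.1224
F = MSB/MSW = 43.8357
df = (3, 33)
p-value (upper-tail) = 0.00000
At α=0.01: p < α → reject H₀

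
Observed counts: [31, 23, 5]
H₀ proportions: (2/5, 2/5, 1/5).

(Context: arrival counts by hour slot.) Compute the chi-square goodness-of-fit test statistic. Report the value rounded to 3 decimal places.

test statistic = 6.254

n = 59; E_i = n·p_i = [23.60, 23.60, 11.80]
χ² = (31−23.60)²/23.60 + (23−23.60)²/23.60 + (5−11.80)²/11.80 = 6.2542
df = 2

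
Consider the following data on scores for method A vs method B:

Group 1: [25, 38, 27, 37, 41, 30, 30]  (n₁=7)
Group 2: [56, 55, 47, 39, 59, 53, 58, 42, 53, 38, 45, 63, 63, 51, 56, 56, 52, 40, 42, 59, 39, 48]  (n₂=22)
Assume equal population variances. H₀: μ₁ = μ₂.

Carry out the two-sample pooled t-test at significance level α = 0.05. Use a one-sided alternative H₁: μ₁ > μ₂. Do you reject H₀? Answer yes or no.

x̄₁=32.571, s₁=6.079, n₁=7
x̄₂=50.636, s₂=8.057, n₂=22
s_p² = [6·6.079² + 21·8.057²]/27 = 58.6965
SE = √(s_p²·(1/7+1/22)) = 3.3246
t = (32.571−50.636)/3.3246 = -5.4337
df = 27
p-value (one-sided, H₁ greater) = 1.00000
At α=0.05: p ≥ α → fail to reject H₀

reject H₀: no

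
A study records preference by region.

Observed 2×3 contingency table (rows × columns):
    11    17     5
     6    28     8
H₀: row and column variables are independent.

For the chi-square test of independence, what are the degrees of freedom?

df = (r−1)(c−1) = (2−1)·(3−1) = 2

degrees of freedom = 2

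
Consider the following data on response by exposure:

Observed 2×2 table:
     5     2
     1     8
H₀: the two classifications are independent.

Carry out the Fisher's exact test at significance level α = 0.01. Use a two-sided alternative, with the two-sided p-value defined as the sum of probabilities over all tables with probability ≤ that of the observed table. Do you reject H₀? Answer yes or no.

Margins: r₁=7, r₂=9, c₁=6, c₂=10, n=16
p_obs = C(7,5)·C(9,1)/C(16,6); sum pmf over tables with pmf ≤ p_obs
p-value (two-sided) = 0.03497
At α=0.01: p ≥ α → fail to reject H₀

reject H₀: no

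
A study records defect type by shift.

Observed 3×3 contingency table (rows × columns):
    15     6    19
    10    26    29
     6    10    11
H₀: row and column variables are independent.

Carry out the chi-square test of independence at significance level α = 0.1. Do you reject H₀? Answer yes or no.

reject H₀: yes

Row totals [40, 65, 27], col totals [31, 42, 59], n=132
χ² = (15−9.39)²/9.39 + (6−12.73)²/12.73 + (19−17.88)²/17.88 + (10−15.27)²/15.27 + (26−20.68)²/20.68 + (29−29.05)²/29.05 + (6−6.34)²/6.34 + (10−8.59)²/8.59 + (11−12.07)²/12.07 = 10.4994
df = 4
p-value (upper-tail) = 0.03281
At α=0.1: p < α → reject H₀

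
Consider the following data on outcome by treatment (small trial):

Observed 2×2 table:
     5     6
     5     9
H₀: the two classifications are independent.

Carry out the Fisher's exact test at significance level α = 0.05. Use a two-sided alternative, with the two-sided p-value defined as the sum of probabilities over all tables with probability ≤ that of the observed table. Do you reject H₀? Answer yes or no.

reject H₀: no

Margins: r₁=11, r₂=14, c₁=10, c₂=15, n=25
p_obs = C(11,5)·C(14,5)/C(25,10); sum pmf over tables with pmf ≤ p_obs
p-value (two-sided) = 0.69683
At α=0.05: p ≥ α → fail to reject H₀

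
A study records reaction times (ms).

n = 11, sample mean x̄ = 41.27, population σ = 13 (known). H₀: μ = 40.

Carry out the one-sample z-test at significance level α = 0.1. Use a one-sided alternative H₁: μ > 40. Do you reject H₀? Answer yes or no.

reject H₀: no

SE = σ/√n = 13/√11 = 3.9196
z = (x̄−μ₀)/SE = (41.27−40)/3.9196 = 0.3240
p-value (one-sided, H₁ greater) = 0.37297
At α=0.1: p ≥ α → fail to reject H₀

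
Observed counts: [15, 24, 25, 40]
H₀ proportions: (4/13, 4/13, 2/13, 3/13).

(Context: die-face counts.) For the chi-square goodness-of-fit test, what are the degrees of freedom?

degrees of freedom = 3

df = k − 1 = 4 − 1 = 3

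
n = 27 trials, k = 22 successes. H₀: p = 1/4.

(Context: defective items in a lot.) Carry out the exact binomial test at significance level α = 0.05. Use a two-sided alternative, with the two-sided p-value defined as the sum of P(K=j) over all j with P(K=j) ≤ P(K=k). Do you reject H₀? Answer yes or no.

reject H₀: yes

Exact binomial: n=27, k=22, p₀=1/4=0.2500
P(X=j) = C(n,j)·p₀^j·(1−p₀)^(n−j); p = Σ P(X=j) over j with P(X=j) ≤ P(X=22)
p-value (two-sided) = 0.00000
At α=0.05: p < α → reject H₀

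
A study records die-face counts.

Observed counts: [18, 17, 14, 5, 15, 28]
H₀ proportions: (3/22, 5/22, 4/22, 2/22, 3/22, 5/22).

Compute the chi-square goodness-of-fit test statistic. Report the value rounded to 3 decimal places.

n = 97; E_i = n·p_i = [13.23, 22.05, 17.64, 8.82, 13.23, 22.05]
χ² = (18−13.23)²/13.23 + (17−22.05)²/22.05 + (14−17.64)²/17.64 + (5−8.82)²/8.82 + (15−13.23)²/13.23 + (28−22.05)²/22.05 = 7.1258
df = 5

test statistic = 7.126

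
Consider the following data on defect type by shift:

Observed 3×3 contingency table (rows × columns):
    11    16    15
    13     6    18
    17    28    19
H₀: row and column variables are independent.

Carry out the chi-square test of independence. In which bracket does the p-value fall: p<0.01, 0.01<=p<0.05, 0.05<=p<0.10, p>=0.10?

Row totals [42, 37, 64], col totals [41, 50, 52], n=143
χ² = (11−12.04)²/12.04 + (16−14.69)²/14.69 + (15−15.27)²/15.27 + (13−10.61)²/10.61 + (6−12.94)²/12.94 + (18−13.45)²/13.45 + (17−18.35)²/18.35 + (28−22.38)²/22.38 + (19−23.27)²/23.27 = 8.3036
df = 4
p-value (upper-tail) = 0.08107
→ bracket: 0.05<=p<0.10

p-value bracket: 0.05<=p<0.10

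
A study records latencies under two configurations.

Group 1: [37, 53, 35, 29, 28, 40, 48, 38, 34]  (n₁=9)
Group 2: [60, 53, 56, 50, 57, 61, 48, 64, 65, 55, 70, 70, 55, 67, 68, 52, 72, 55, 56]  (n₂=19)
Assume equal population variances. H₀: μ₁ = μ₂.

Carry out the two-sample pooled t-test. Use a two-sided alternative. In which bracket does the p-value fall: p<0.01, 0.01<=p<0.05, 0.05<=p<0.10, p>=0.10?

x̄₁=38.000, s₁=8.185, n₁=9
x̄₂=59.684, s₂=7.341, n₂=19
s_p² = [8·8.185² + 18·7.341²]/26 = 57.9271
SE = √(s_p²·(1/9+1/19)) = 3.0798
t = (38.000−59.684)/3.0798 = -7.0408
df = 26
p-value (two-sided) = 0.00000
→ bracket: p<0.01

p-value bracket: p<0.01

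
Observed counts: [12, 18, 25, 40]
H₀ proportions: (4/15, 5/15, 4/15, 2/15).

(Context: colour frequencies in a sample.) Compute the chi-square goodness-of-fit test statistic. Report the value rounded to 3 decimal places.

n = 95; E_i = n·p_i = [25.33, 31.67, 25.33, 12.67]
χ² = (12−25.33)²/25.33 + (18−31.67)²/31.67 + (25−25.33)²/25.33 + (40−12.67)²/12.67 = 71.9026
df = 3

test statistic = 71.903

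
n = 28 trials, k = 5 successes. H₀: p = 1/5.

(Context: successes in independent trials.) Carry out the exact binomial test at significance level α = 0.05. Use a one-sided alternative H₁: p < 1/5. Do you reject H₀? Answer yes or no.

reject H₀: no

Exact binomial: n=28, k=5, p₀=1/5=0.2000
P(X≤5) from Σ C(n,i)·p₀^i·(1−p₀)^(n−i)
p-value (one-sided, H₁ less) = 0.50053
At α=0.05: p ≥ α → fail to reject H₀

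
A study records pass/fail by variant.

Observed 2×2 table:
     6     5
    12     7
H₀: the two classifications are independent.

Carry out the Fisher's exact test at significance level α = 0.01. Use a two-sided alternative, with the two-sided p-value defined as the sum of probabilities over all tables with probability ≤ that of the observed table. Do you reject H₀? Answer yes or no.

reject H₀: no

Margins: r₁=11, r₂=19, c₁=18, c₂=12, n=30
p_obs = C(11,6)·C(19,12)/C(30,18); sum pmf over tables with pmf ≤ p_obs
p-value (two-sided) = 0.71163
At α=0.01: p ≥ α → fail to reject H₀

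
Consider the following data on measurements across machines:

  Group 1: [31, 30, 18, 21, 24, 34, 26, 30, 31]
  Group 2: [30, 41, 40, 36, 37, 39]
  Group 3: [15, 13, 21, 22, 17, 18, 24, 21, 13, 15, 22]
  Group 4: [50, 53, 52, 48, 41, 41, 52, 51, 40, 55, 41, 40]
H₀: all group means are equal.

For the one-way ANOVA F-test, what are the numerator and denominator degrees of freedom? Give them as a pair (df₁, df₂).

k = 4 groups, N = 38 total
df = (k−1, N−k) = (4−1, 38−4) = (3, 34)

degrees of freedom = [3, 34]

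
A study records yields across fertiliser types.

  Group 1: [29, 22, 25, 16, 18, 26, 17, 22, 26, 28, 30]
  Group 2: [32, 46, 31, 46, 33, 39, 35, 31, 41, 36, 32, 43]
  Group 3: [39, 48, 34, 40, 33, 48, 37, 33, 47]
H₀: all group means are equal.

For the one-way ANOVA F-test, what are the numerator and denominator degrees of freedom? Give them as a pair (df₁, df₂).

degrees of freedom = [2, 29]

k = 3 groups, N = 32 total
df = (k−1, N−k) = (3−1, 32−3) = (2, 29)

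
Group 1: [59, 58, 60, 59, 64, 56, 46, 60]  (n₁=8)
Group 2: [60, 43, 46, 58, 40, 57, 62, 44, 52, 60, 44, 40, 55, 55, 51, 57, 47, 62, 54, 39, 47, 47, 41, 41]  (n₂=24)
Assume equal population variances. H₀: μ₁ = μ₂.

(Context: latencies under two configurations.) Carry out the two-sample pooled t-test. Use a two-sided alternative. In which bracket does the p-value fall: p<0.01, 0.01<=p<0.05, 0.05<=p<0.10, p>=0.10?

x̄₁=57.750, s₁=5.258, n₁=8
x̄₂=50.083, s₂=7.712, n₂=24
s_p² = [7·5.258² + 23·7.712²]/30 = 52.0444
SE = √(s_p²·(1/8+1/24)) = 2.9452
t = (57.750−50.083)/2.9452 = 2.6031
df = 30
p-value (two-sided) = 0.01422
→ bracket: 0.01<=p<0.05

p-value bracket: 0.01<=p<0.05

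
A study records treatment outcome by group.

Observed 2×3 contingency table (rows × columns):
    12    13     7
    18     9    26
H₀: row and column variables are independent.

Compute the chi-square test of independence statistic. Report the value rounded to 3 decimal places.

Row totals [32, 53], col totals [30, 22, 33], n=85
χ² = (12−11.29)²/11.29 + (13−8.28)²/8.28 + (7−12.42)²/12.42 + (18−18.71)²/18.71 + (9−13.72)²/13.72 + (26−20.58)²/20.58 = 8.1776
df = 2

test statistic = 8.178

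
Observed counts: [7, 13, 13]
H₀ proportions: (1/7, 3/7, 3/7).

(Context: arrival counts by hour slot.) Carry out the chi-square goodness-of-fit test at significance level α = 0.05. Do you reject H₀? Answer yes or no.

reject H₀: no

n = 33; E_i = n·p_i = [4.71, 14.14, 14.14]
χ² = (7−4.71)²/4.71 + (13−14.14)²/14.14 + (13−14.14)²/14.14 = 1.2929
df = 2
p-value (upper-tail) = 0.52389
At α=0.05: p ≥ α → fail to reject H₀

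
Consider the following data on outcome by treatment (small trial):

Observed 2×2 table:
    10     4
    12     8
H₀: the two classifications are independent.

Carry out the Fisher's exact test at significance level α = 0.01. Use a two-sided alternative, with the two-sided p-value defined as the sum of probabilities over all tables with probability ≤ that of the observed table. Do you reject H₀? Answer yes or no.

Margins: r₁=14, r₂=20, c₁=22, c₂=12, n=34
p_obs = C(14,10)·C(20,12)/C(34,22); sum pmf over tables with pmf ≤ p_obs
p-value (two-sided) = 0.71698
At α=0.01: p ≥ α → fail to reject H₀

reject H₀: no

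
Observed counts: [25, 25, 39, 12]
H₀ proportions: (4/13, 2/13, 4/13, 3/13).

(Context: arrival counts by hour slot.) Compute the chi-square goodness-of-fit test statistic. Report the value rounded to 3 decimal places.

n = 101; E_i = n·p_i = [31.08, 15.54, 31.08, 23.31]
χ² = (25−31.08)²/31.08 + (25−15.54)²/15.54 + (39−31.08)²/31.08 + (12−23.31)²/23.31 = 14.4554
df = 3

test statistic = 14.455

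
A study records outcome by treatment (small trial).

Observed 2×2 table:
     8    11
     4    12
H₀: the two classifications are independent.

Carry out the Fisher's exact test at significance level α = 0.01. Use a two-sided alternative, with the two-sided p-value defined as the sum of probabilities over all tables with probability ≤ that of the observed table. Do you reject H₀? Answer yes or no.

Margins: r₁=19, r₂=16, c₁=12, c₂=23, n=35
p_obs = C(19,8)·C(16,4)/C(35,12); sum pmf over tables with pmf ≤ p_obs
p-value (two-sided) = 0.47586
At α=0.01: p ≥ α → fail to reject H₀

reject H₀: no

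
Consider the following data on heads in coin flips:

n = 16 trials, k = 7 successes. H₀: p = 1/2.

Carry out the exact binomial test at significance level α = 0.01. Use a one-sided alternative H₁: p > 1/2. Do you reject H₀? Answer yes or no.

Exact binomial: n=16, k=7, p₀=1/2=0.5000
P(X≥7) from Σ C(n,i)·p₀^i·(1−p₀)^(n−i)
p-value (one-sided, H₁ greater) = 0.77275
At α=0.01: p ≥ α → fail to reject H₀

reject H₀: no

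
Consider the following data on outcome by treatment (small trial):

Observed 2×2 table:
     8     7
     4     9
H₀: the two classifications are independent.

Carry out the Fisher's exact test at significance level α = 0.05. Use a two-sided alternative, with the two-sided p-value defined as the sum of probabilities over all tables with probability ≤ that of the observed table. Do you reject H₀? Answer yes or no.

Margins: r₁=15, r₂=13, c₁=12, c₂=16, n=28
p_obs = C(15,8)·C(13,4)/C(28,12); sum pmf over tables with pmf ≤ p_obs
p-value (two-sided) = 0.27606
At α=0.05: p ≥ α → fail to reject H₀

reject H₀: no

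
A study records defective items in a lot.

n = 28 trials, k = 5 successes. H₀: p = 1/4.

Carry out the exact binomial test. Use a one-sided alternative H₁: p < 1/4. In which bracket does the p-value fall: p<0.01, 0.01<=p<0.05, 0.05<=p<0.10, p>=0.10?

p-value bracket: p>=0.10

Exact binomial: n=28, k=5, p₀=1/4=0.2500
P(X≤5) from Σ C(n,i)·p₀^i·(1−p₀)^(n−i)
p-value (one-sided, H₁ less) = 0.26379
→ bracket: p>=0.10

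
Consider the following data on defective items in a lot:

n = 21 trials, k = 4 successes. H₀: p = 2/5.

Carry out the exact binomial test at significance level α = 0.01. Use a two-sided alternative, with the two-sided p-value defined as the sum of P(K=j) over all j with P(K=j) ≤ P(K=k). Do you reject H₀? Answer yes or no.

reject H₀: no

Exact binomial: n=21, k=4, p₀=2/5=0.4000
P(X=j) = C(n,j)·p₀^j·(1−p₀)^(n−j); p = Σ P(X=j) over j with P(X=j) ≤ P(X=4)
p-value (two-sided) = 0.07218
At α=0.01: p ≥ α → fail to reject H₀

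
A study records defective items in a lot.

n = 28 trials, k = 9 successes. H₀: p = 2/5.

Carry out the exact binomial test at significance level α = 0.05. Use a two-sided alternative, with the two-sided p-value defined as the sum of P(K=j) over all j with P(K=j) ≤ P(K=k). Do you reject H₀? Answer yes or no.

reject H₀: no

Exact binomial: n=28, k=9, p₀=2/5=0.4000
P(X=j) = C(n,j)·p₀^j·(1−p₀)^(n−j); p = Σ P(X=j) over j with P(X=j) ≤ P(X=9)
p-value (two-sided) = 0.44566
At α=0.05: p ≥ α → fail to reject H₀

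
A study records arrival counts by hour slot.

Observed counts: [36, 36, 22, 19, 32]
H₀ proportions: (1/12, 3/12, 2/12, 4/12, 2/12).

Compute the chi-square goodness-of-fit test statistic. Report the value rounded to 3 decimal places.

n = 145; E_i = n·p_i = [12.08, 36.25, 24.17, 48.33, 24.17]
χ² = (36−12.08)²/12.08 + (36−36.25)²/36.25 + (22−24.17)²/24.17 + (19−48.33)²/48.33 + (32−24.17)²/24.17 = 67.8759
df = 4

test statistic = 67.876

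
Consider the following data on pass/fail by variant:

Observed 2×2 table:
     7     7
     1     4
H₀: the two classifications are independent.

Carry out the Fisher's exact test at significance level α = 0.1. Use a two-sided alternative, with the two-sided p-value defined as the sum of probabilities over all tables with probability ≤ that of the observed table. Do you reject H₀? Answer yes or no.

reject H₀: no

Margins: r₁=14, r₂=5, c₁=8, c₂=11, n=19
p_obs = C(14,7)·C(5,1)/C(19,8); sum pmf over tables with pmf ≤ p_obs
p-value (two-sided) = 0.33781
At α=0.1: p ≥ α → fail to reject H₀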